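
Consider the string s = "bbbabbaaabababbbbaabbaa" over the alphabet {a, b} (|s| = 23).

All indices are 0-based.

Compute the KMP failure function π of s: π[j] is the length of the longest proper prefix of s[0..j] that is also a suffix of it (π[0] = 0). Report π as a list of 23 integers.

[0, 1, 2, 0, 1, 2, 0, 0, 0, 1, 0, 1, 0, 1, 2, 3, 3, 4, 0, 1, 2, 0, 0]

π[0] = 0
j=1 s[j]='b': π[1]=1 (border 'b')
j=2 s[j]='b': π[2]=2 (border 'bb')
j=3 s[j]='a': k: 2→1→0; π[3]=0 (border '')
j=4 s[j]='b': π[4]=1 (border 'b')
j=5 s[j]='b': π[5]=2 (border 'bb')
j=6 s[j]='a': k: 2→1→0; π[6]=0 (border '')
j=7 s[j]='a': π[7]=0 (border '')
j=8 s[j]='a': π[8]=0 (border '')
j=9 s[j]='b': π[9]=1 (border 'b')
j=10 s[j]='a': k: 1→0; π[10]=0 (border '')
j=11 s[j]='b': π[11]=1 (border 'b')
j=12 s[j]='a': k: 1→0; π[12]=0 (border '')
j=13 s[j]='b': π[13]=1 (border 'b')
j=14 s[j]='b': π[14]=2 (border 'bb')
j=15 s[j]='b': π[15]=3 (border 'bbb')
j=16 s[j]='b': k: 3→2; π[16]=3 (border 'bbb')
j=17 s[j]='a': π[17]=4 (border 'bbba')
j=18 s[j]='a': k: 4→0; π[18]=0 (border '')
j=19 s[j]='b': π[19]=1 (border 'b')
j=20 s[j]='b': π[20]=2 (border 'bb')
j=21 s[j]='a': k: 2→1→0; π[21]=0 (border '')
j=22 s[j]='a': π[22]=0 (border '')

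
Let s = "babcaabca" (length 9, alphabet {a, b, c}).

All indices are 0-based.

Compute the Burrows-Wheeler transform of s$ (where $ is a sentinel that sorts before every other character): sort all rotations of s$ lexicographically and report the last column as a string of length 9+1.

rank  rotation    last
    0  $babcaabca  a
    1  a$babcaabc  c
    2  aabca$babc  c
    3  abca$babca  a
    4  abcaabca$b  b
    5  babcaabca$  $
    6  bca$babcaa  a
    7  bcaabca$ba  a
    8  ca$babcaab  b
    9  caabca$bab  b

accab$aabb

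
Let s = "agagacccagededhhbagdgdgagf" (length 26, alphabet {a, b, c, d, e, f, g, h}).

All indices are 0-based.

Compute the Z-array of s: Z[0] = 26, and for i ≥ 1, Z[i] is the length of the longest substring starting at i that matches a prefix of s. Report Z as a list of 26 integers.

[26, 0, 3, 0, 1, 0, 0, 0, 2, 0, 0, 0, 0, 0, 0, 0, 0, 2, 0, 0, 0, 0, 0, 2, 0, 0]

Z[0]=26
i=1: fresh scan; Z[1]=0
i=2: fresh scan; Z[2]=3 scan→box=[2,5)
i=3: min(r-i=2, Z[1]=0)=0; Z[3]=0
i=4: min(r-i=1, Z[2]=3)=1; Z[4]=1
i=5: fresh scan; Z[5]=0
i=6: fresh scan; Z[6]=0
i=7: fresh scan; Z[7]=0
i=8: fresh scan; Z[8]=2 scan→box=[8,10)
i=9: min(r-i=1, Z[1]=0)=0; Z[9]=0
i=10: fresh scan; Z[10]=0
i=11: fresh scan; Z[11]=0
i=12: fresh scan; Z[12]=0
i=13: fresh scan; Z[13]=0
i=14: fresh scan; Z[14]=0
i=15: fresh scan; Z[15]=0
i=16: fresh scan; Z[16]=0
i=17: fresh scan; Z[17]=2 scan→box=[17,19)
i=18: min(r-i=1, Z[1]=0)=0; Z[18]=0
i=19: fresh scan; Z[19]=0
i=20: fresh scan; Z[20]=0
i=21: fresh scan; Z[21]=0
i=22: fresh scan; Z[22]=0
i=23: fresh scan; Z[23]=2 scan→box=[23,25)
i=24: min(r-i=1, Z[1]=0)=0; Z[24]=0
i=25: fresh scan; Z[25]=0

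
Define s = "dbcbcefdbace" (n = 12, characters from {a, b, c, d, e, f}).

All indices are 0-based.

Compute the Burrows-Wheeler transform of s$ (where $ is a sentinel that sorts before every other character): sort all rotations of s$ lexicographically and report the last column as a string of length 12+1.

ebddcbabf$cce

rank  rotation       last
    0  $dbcbcefdbace  e
    1  ace$dbcbcefdb  b
    2  bace$dbcbcefd  d
    3  bcbcefdbace$d  d
    4  bcefdbace$dbc  c
    5  cbcefdbace$db  b
    6  ce$dbcbcefdba  a
    7  cefdbace$dbcb  b
    8  dbace$dbcbcef  f
    9  dbcbcefdbace$  $
   10  e$dbcbcefdbac  c
   11  efdbace$dbcbc  c
   12  fdbace$dbcbce  e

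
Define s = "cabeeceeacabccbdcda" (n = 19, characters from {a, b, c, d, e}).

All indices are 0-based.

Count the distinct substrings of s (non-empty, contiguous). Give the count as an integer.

rank→(start, suffix):
  0 → (18, 'a')
  1 → (10, 'abccbdcda')
  2 → (1, 'abeeceeacabccbdcda')
  3 → (8, 'acabccbdcda')
  4 → (11, 'bccbdcda')
  5 → (14, 'bdcda')
  6 → (2, 'beeceeacabccbdcda')
  7 → (9, 'cabccbdcda')
  8 → (0, 'cabeeceeacabccbdcda')
  9 → (13, 'cbdcda')
  10 → (12, 'ccbdcda')
  11 → (16, 'cda')
  12 → (5, 'ceeacabccbdcda')
  13 → (17, 'da')
  14 → (15, 'dcda')
  15 → (7, 'eacabccbdcda')
  16 → (4, 'eceeacabccbdcda')
  17 → (6, 'eeacabccbdcda')
  18 → (3, 'eeceeacabccbdcda')

SA = [18, 10, 1, 8, 11, 14, 2, 9, 0, 13, 12, 16, 5, 17, 15, 7, 4, 6, 3]
rank  pair      lcp
   1  s[18:],s[10:]  1  'a'
   2  s[10:],s[1:]  2  'ab'
   3  s[1:],s[8:]  1  'a'
   4  s[8:],s[11:]  0  ''
   5  s[11:],s[14:]  1  'b'
   6  s[14:],s[2:]  1  'b'
   7  s[2:],s[9:]  0  ''
   8  s[9:],s[0:]  3  'cab'
   9  s[0:],s[13:]  1  'c'
  10  s[13:],s[12:]  1  'c'
  11  s[12:],s[16:]  1  'c'
  12  s[16:],s[5:]  1  'c'
  13  s[5:],s[17:]  0  ''
  14  s[17:],s[15:]  1  'd'
  15  s[15:],s[7:]  0  ''
  16  s[7:],s[4:]  1  'e'
  17  s[4:],s[6:]  1  'e'
  18  s[6:],s[3:]  2  'ee'

n(n+1)/2 = 19·20/2 = 190
Σ LCP = 0 + 1 + 2 + 1 + 0 + 1 + 1 + 0 + 3 + 1 + 1 + 1 + 1 + 0 + 1 + 0 + 1 + 1 + 2 = 18
distinct = 190 − 18 = 172

172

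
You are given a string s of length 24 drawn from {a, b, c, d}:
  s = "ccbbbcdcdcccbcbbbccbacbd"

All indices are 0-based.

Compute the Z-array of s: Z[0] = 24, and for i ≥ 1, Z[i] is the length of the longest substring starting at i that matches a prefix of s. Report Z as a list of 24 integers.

[24, 1, 0, 0, 0, 1, 0, 1, 0, 2, 3, 1, 0, 1, 0, 0, 0, 3, 1, 0, 0, 1, 0, 0]

Z[0]=24
i=1: fresh scan; Z[1]=1 extend→box=[1,2)
i=2: fresh scan; Z[2]=0
i=3: fresh scan; Z[3]=0
i=4: fresh scan; Z[4]=0
i=5: fresh scan; Z[5]=1 extend→box=[5,6)
i=6: fresh scan; Z[6]=0
i=7: fresh scan; Z[7]=1 extend→box=[7,8)
i=8: fresh scan; Z[8]=0
i=9: fresh scan; Z[9]=2 extend→box=[9,11)
i=10: min(r-i=1, Z[1]=1)=1; Z[10]=3 extend→box=[10,13)
i=11: min(r-i=2, Z[1]=1)=1; Z[11]=1
i=12: min(r-i=1, Z[2]=0)=0; Z[12]=0
i=13: fresh scan; Z[13]=1 extend→box=[13,14)
i=14: fresh scan; Z[14]=0
i=15: fresh scan; Z[15]=0
i=16: fresh scan; Z[16]=0
i=17: fresh scan; Z[17]=3 extend→box=[17,20)
i=18: min(r-i=2, Z[1]=1)=1; Z[18]=1
i=19: min(r-i=1, Z[2]=0)=0; Z[19]=0
i=20: fresh scan; Z[20]=0
i=21: fresh scan; Z[21]=1 extend→box=[21,22)
i=22: fresh scan; Z[22]=0
i=23: fresh scan; Z[23]=0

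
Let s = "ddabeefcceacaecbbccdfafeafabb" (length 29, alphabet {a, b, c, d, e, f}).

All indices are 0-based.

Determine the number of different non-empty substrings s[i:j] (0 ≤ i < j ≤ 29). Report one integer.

406

rank→(start, suffix):
  0 → (26, 'abb')
  1 → (2, 'abeefcceacaecbbccdfafeafabb')
  2 → (10, 'acaecbbccdfafeafabb')
  3 → (12, 'aecbbccdfafeafabb')
  4 → (24, 'afabb')
  5 → (21, 'afeafabb')
  6 → (28, 'b')
  7 → (27, 'bb')
  8 → (15, 'bbccdfafeafabb')
  9 → (16, 'bccdfafeafabb')
  10 → (3, 'beefcceacaecbbccdfafeafabb')
  11 → (11, 'caecbbccdfafeafabb')
  12 → (14, 'cbbccdfafeafabb')
  13 → (17, 'ccdfafeafabb')
  14 → (7, 'cceacaecbbccdfafeafabb')
  15 → (18, 'cdfafeafabb')
  16 → (8, 'ceacaecbbccdfafeafabb')
  17 → (1, 'dabeefcceacaecbbccdfafeafabb')
  18 → (0, 'ddabeefcceacaecbbccdfafeafabb')
  19 → (19, 'dfafeafabb')
  20 → (9, 'eacaecbbccdfafeafabb')
  21 → (23, 'eafabb')
  22 → (13, 'ecbbccdfafeafabb')
  23 → (4, 'eefcceacaecbbccdfafeafabb')
  24 → (5, 'efcceacaecbbccdfafeafabb')
  25 → (25, 'fabb')
  26 → (20, 'fafeafabb')
  27 → (6, 'fcceacaecbbccdfafeafabb')
  28 → (22, 'feafabb')

SA = [26, 2, 10, 12, 24, 21, 28, 27, 15, 16, 3, 11, 14, 17, 7, 18, 8, 1, 0, 19, 9, 23, 13, 4, 5, 25, 20, 6, 22]
i: (SA[i-1],SA[i]) lcp shared
  1: (26,2) 2 'ab'
  2: (2,10) 1 'a'
  3: (10,12) 1 'a'
  4: (12,24) 1 'a'
  5: (24,21) 2 'af'
  6: (21,28) 0 ''
  7: (28,27) 1 'b'
  8: (27,15) 2 'bb'
  9: (15,16) 1 'b'
  10: (16,3) 1 'b'
  11: (3,11) 0 ''
  12: (11,14) 1 'c'
  13: (14,17) 1 'c'
  14: (17,7) 2 'cc'
  15: (7,18) 1 'c'
  16: (18,8) 1 'c'
  17: (8,1) 0 ''
  18: (1,0) 1 'd'
  19: (0,19) 1 'd'
  20: (19,9) 0 ''
  21: (9,23) 2 'ea'
  22: (23,13) 1 'e'
  23: (13,4) 1 'e'
  24: (4,5) 1 'e'
  25: (5,25) 0 ''
  26: (25,20) 2 'fa'
  27: (20,6) 1 'f'
  28: (6,22) 1 'f'

n(n+1)/2 = 29·30/2 = 435
Σ LCP = 0 + 2 + 1 + 1 + 1 + 2 + 0 + 1 + 2 + 1 + 1 + 0 + 1 + 1 + 2 + 1 + 1 + 0 + 1 + 1 + 0 + 2 + 1 + 1 + 1 + 0 + 2 + 1 + 1 = 29
distinct = 435 − 29 = 406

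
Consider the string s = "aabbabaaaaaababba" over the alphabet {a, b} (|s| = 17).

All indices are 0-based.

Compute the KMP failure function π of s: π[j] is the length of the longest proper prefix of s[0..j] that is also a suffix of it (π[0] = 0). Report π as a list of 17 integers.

π[0] = 0
j=1 s[j]='a': π[1]=1 (border 'a')
j=2 s[j]='b': k: 1→0; π[2]=0 (border '')
j=3 s[j]='b': π[3]=0 (border '')
j=4 s[j]='a': π[4]=1 (border 'a')
j=5 s[j]='b': k: 1→0; π[5]=0 (border '')
j=6 s[j]='a': π[6]=1 (border 'a')
j=7 s[j]='a': π[7]=2 (border 'aa')
j=8 s[j]='a': k: 2→1; π[8]=2 (border 'aa')
j=9 s[j]='a': k: 2→1; π[9]=2 (border 'aa')
j=10 s[j]='a': k: 2→1; π[10]=2 (border 'aa')
j=11 s[j]='a': k: 2→1; π[11]=2 (border 'aa')
j=12 s[j]='b': π[12]=3 (border 'aab')
j=13 s[j]='a': k: 3→0; π[13]=1 (border 'a')
j=14 s[j]='b': k: 1→0; π[14]=0 (border '')
j=15 s[j]='b': π[15]=0 (border '')
j=16 s[j]='a': π[16]=1 (border 'a')

[0, 1, 0, 0, 1, 0, 1, 2, 2, 2, 2, 2, 3, 1, 0, 0, 1]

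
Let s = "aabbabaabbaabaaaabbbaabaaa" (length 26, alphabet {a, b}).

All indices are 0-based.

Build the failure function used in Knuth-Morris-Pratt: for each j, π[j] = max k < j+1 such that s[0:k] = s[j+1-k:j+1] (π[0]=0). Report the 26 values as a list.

π[0] = 0
j=1 s[j]='a': π[1]=1 (border 'a')
j=2 s[j]='b': k: 1→0; π[2]=0 (border '')
j=3 s[j]='b': π[3]=0 (border '')
j=4 s[j]='a': π[4]=1 (border 'a')
j=5 s[j]='b': k: 1→0; π[5]=0 (border '')
j=6 s[j]='a': π[6]=1 (border 'a')
j=7 s[j]='a': π[7]=2 (border 'aa')
j=8 s[j]='b': π[8]=3 (border 'aab')
j=9 s[j]='b': π[9]=4 (border 'aabb')
j=10 s[j]='a': π[10]=5 (border 'aabba')
j=11 s[j]='a': k: 5→1; π[11]=2 (border 'aa')
j=12 s[j]='b': π[12]=3 (border 'aab')
j=13 s[j]='a': k: 3→0; π[13]=1 (border 'a')
j=14 s[j]='a': π[14]=2 (border 'aa')
j=15 s[j]='a': k: 2→1; π[15]=2 (border 'aa')
j=16 s[j]='a': k: 2→1; π[16]=2 (border 'aa')
j=17 s[j]='b': π[17]=3 (border 'aab')
j=18 s[j]='b': π[18]=4 (border 'aabb')
j=19 s[j]='b': k: 4→0; π[19]=0 (border '')
j=20 s[j]='a': π[20]=1 (border 'a')
j=21 s[j]='a': π[21]=2 (border 'aa')
j=22 s[j]='b': π[22]=3 (border 'aab')
j=23 s[j]='a': k: 3→0; π[23]=1 (border 'a')
j=24 s[j]='a': π[24]=2 (border 'aa')
j=25 s[j]='a': k: 2→1; π[25]=2 (border 'aa')

[0, 1, 0, 0, 1, 0, 1, 2, 3, 4, 5, 2, 3, 1, 2, 2, 2, 3, 4, 0, 1, 2, 3, 1, 2, 2]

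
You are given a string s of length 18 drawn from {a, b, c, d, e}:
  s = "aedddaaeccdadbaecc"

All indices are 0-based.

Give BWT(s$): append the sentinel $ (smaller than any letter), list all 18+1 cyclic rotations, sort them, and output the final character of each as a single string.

rank  rotation             last
    0  $aedddaaeccdadbaecc  c
    1  aaeccdadbaecc$aeddd  d
    2  adbaecc$aedddaaeccd  d
    3  aecc$aedddaaeccdadb  b
    4  aeccdadbaecc$aeddda  a
    5  aedddaaeccdadbaecc$  $
    6  baecc$aedddaaeccdad  d
    7  c$aedddaaeccdadbaec  c
    8  cc$aedddaaeccdadbae  e
    9  ccdadbaecc$aedddaae  e
   10  cdadbaecc$aedddaaec  c
   11  daaeccdadbaecc$aedd  d
   12  dadbaecc$aedddaaecc  c
   13  dbaecc$aedddaaeccda  a
   14  ddaaeccdadbaecc$aed  d
   15  dddaaeccdadbaecc$ae  e
   16  ecc$aedddaaeccdadba  a
   17  eccdadbaecc$aedddaa  a
   18  edddaaeccdadbaecc$a  a

cddba$dceecdcadeaaa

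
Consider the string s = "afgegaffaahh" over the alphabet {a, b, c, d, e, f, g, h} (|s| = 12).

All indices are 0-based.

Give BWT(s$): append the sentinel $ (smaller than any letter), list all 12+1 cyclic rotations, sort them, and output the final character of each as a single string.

rank  rotation       last
    0  $afgegaffaahh  h
    1  aahh$afgegaff  f
    2  affaahh$afgeg  g
    3  afgegaffaahh$  $
    4  ahh$afgegaffa  a
    5  egaffaahh$afg  g
    6  faahh$afgegaf  f
    7  ffaahh$afgega  a
    8  fgegaffaahh$a  a
    9  gaffaahh$afge  e
   10  gegaffaahh$af  f
   11  h$afgegaffaah  h
   12  hh$afgegaffaa  a

hfg$agfaaefha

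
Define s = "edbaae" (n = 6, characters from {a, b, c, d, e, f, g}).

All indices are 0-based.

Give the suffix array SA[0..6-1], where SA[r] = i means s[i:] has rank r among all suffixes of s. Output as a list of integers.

[3, 4, 2, 1, 5, 0]

sorted suffixes:
  #0 SA[0]=3  'aae'
  #1 SA[1]=4  'ae'
  #2 SA[2]=2  'baae'
  #3 SA[3]=1  'dbaae'
  #4 SA[4]=5  'e'
  #5 SA[5]=0  'edbaae'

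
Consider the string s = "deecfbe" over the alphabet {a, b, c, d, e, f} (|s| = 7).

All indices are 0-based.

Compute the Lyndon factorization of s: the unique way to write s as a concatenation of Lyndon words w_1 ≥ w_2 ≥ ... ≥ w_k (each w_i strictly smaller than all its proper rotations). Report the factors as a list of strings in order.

["dee", "cf", "be"]

emit factor 1: 'dee' (i=0, period=3)
emit factor 2: 'cf' (i=3, period=2)
emit factor 3: 'be' (i=5, period=2)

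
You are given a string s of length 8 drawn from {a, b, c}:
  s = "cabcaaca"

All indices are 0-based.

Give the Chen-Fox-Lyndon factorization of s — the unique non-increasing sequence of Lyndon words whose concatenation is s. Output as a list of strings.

emit factor 1: 'c' (i=0, period=1)
emit factor 2: 'abc' (i=1, period=3)
emit factor 3: 'aac' (i=4, period=3)
emit factor 4: 'a' (i=7, period=1)

["c", "abc", "aac", "a"]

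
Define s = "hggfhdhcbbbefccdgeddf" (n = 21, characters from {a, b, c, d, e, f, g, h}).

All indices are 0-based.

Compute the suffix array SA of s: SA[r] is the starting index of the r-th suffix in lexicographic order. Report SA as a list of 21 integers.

[8, 9, 10, 7, 13, 14, 18, 19, 15, 5, 17, 11, 20, 12, 3, 16, 2, 1, 6, 4, 0]

sorted suffixes:
  #0 SA[0]=8  'bbbefccdgeddf'
  #1 SA[1]=9  'bbefccdgeddf'
  #2 SA[2]=10  'befccdgeddf'
  #3 SA[3]=7  'cbbbefccdgeddf'
  #4 SA[4]=13  'ccdgeddf'
  #5 SA[5]=14  'cdgeddf'
  #6 SA[6]=18  'ddf'
  #7 SA[7]=19  'df'
  #8 SA[8]=15  'dgeddf'
  #9 SA[9]=5  'dhcbbbefccdgeddf'
  #10 SA[10]=17  'eddf'
  #11 SA[11]=11  'efccdgeddf'
  #12 SA[12]=20  'f'
  #13 SA[13]=12  'fccdgeddf'
  #14 SA[14]=3  'fhdhcbbbefccdgeddf'
  #15 SA[15]=16  'geddf'
  #16 SA[16]=2  'gfhdhcbbbefccdgeddf'
  #17 SA[17]=1  'ggfhdhcbbbefccdgeddf'
  #18 SA[18]=6  'hcbbbefccdgeddf'
  #19 SA[19]=4  'hdhcbbbefccdgeddf'
  #20 SA[20]=0  'hggfhdhcbbbefccdgeddf'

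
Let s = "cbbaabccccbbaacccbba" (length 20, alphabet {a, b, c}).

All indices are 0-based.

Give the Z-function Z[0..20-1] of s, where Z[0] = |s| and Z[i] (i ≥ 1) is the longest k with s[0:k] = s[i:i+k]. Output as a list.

Z[0]=20
i=1: outside box; Z[1]=0
i=2: outside box; Z[2]=0
i=3: outside box; Z[3]=0
i=4: outside box; Z[4]=0
i=5: outside box; Z[5]=0
i=6: outside box; Z[6]=1 grow→box=[6,7)
i=7: outside box; Z[7]=1 grow→box=[7,8)
i=8: outside box; Z[8]=1 grow→box=[8,9)
i=9: outside box; Z[9]=5 grow→box=[9,14)
i=10: min(r-i=4, Z[1]=0)=0; Z[10]=0
i=11: min(r-i=3, Z[2]=0)=0; Z[11]=0
i=12: min(r-i=2, Z[3]=0)=0; Z[12]=0
i=13: min(r-i=1, Z[4]=0)=0; Z[13]=0
i=14: outside box; Z[14]=1 grow→box=[14,15)
i=15: outside box; Z[15]=1 grow→box=[15,16)
i=16: outside box; Z[16]=4 grow→box=[16,20)
i=17: min(r-i=3, Z[1]=0)=0; Z[17]=0
i=18: min(r-i=2, Z[2]=0)=0; Z[18]=0
i=19: min(r-i=1, Z[3]=0)=0; Z[19]=0

[20, 0, 0, 0, 0, 0, 1, 1, 1, 5, 0, 0, 0, 0, 1, 1, 4, 0, 0, 0]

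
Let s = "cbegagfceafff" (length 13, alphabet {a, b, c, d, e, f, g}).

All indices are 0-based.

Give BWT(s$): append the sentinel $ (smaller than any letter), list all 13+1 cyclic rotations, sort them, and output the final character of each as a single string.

rank  rotation        last
    0  $cbegagfceafff  f
    1  afff$cbegagfce  e
    2  agfceafff$cbeg  g
    3  begagfceafff$c  c
    4  cbegagfceafff$  $
    5  ceafff$cbegagf  f
    6  eafff$cbegagfc  c
    7  egagfceafff$cb  b
    8  f$cbegagfceaff  f
    9  fceafff$cbegag  g
   10  ff$cbegagfceaf  f
   11  fff$cbegagfcea  a
   12  gagfceafff$cbe  e
   13  gfceafff$cbega  a

fegc$fcbfgfaea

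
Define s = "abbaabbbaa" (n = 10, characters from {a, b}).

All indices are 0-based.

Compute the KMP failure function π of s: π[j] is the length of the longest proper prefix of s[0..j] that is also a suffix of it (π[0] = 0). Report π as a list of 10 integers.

π[0] = 0
j=1 s[j]='b': π[1]=0 (border '')
j=2 s[j]='b': π[2]=0 (border '')
j=3 s[j]='a': π[3]=1 (border 'a')
j=4 s[j]='a': k: 1→0; π[4]=1 (border 'a')
j=5 s[j]='b': π[5]=2 (border 'ab')
j=6 s[j]='b': π[6]=3 (border 'abb')
j=7 s[j]='b': k: 3→0; π[7]=0 (border '')
j=8 s[j]='a': π[8]=1 (border 'a')
j=9 s[j]='a': k: 1→0; π[9]=1 (border 'a')

[0, 0, 0, 1, 1, 2, 3, 0, 1, 1]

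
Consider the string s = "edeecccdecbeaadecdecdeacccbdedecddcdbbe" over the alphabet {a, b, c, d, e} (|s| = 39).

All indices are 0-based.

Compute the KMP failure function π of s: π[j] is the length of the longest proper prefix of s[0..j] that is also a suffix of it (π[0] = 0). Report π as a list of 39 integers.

[0, 0, 1, 1, 0, 0, 0, 0, 1, 0, 0, 1, 0, 0, 0, 1, 0, 0, 1, 0, 0, 1, 0, 0, 0, 0, 0, 0, 1, 2, 3, 0, 0, 0, 0, 0, 0, 0, 1]

π[0] = 0
j=1 s[j]='d': π[1]=0 (border '')
j=2 s[j]='e': π[2]=1 (border 'e')
j=3 s[j]='e': k: 1→0; π[3]=1 (border 'e')
j=4 s[j]='c': k: 1→0; π[4]=0 (border '')
j=5 s[j]='c': π[5]=0 (border '')
j=6 s[j]='c': π[6]=0 (border '')
j=7 s[j]='d': π[7]=0 (border '')
j=8 s[j]='e': π[8]=1 (border 'e')
j=9 s[j]='c': k: 1→0; π[9]=0 (border '')
j=10 s[j]='b': π[10]=0 (border '')
j=11 s[j]='e': π[11]=1 (border 'e')
j=12 s[j]='a': k: 1→0; π[12]=0 (border '')
j=13 s[j]='a': π[13]=0 (border '')
j=14 s[j]='d': π[14]=0 (border '')
j=15 s[j]='e': π[15]=1 (border 'e')
j=16 s[j]='c': k: 1→0; π[16]=0 (border '')
j=17 s[j]='d': π[17]=0 (border '')
j=18 s[j]='e': π[18]=1 (border 'e')
j=19 s[j]='c': k: 1→0; π[19]=0 (border '')
j=20 s[j]='d': π[20]=0 (border '')
j=21 s[j]='e': π[21]=1 (border 'e')
j=22 s[j]='a': k: 1→0; π[22]=0 (border '')
j=23 s[j]='c': π[23]=0 (border '')
j=24 s[j]='c': π[24]=0 (border '')
j=25 s[j]='c': π[25]=0 (border '')
j=26 s[j]='b': π[26]=0 (border '')
j=27 s[j]='d': π[27]=0 (border '')
j=28 s[j]='e': π[28]=1 (border 'e')
j=29 s[j]='d': π[29]=2 (border 'ed')
j=30 s[j]='e': π[30]=3 (border 'ede')
j=31 s[j]='c': k: 3→1→0; π[31]=0 (border '')
j=32 s[j]='d': π[32]=0 (border '')
j=33 s[j]='d': π[33]=0 (border '')
j=34 s[j]='c': π[34]=0 (border '')
j=35 s[j]='d': π[35]=0 (border '')
j=36 s[j]='b': π[36]=0 (border '')
j=37 s[j]='b': π[37]=0 (border '')
j=38 s[j]='e': π[38]=1 (border 'e')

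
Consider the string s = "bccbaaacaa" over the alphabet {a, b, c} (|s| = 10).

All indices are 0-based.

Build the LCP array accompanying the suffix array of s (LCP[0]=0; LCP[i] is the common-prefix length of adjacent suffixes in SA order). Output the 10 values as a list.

[0, 1, 2, 2, 1, 0, 1, 0, 1, 1]

rank | idx | suffix
   0 |   9 | a
   1 |   8 | aa
   2 |   4 | aaacaa
   3 |   5 | aacaa
   4 |   6 | acaa
   5 |   3 | baaacaa
   6 |   0 | bccbaaacaa
   7 |   7 | caa
   8 |   2 | cbaaacaa
   9 |   1 | ccbaaacaa

SA = [9, 8, 4, 5, 6, 3, 0, 7, 2, 1]
i: (SA[i-1],SA[i]) lcp shared
  1: (9,8) 1 'a'
  2: (8,4) 2 'aa'
  3: (4,5) 2 'aa'
  4: (5,6) 1 'a'
  5: (6,3) 0 ''
  6: (3,0) 1 'b'
  7: (0,7) 0 ''
  8: (7,2) 1 'c'
  9: (2,1) 1 'c'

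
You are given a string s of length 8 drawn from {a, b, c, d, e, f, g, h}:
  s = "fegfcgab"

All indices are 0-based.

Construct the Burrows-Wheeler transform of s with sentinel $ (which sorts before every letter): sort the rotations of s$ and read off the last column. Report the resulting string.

rank  rotation   last
    0  $fegfcgab  b
    1  ab$fegfcg  g
    2  b$fegfcga  a
    3  cgab$fegf  f
    4  egfcgab$f  f
    5  fcgab$feg  g
    6  fegfcgab$  $
    7  gab$fegfc  c
    8  gfcgab$fe  e

bgaffg$ce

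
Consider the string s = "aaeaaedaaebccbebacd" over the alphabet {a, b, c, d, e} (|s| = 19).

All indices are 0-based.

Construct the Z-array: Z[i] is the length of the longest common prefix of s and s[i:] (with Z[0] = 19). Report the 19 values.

Z[0]=19
i=1: i≥r, start 0; Z[1]=1 scan→box=[1,2)
i=2: i≥r, start 0; Z[2]=0
i=3: i≥r, start 0; Z[3]=3 scan→box=[3,6)
i=4: min(r-i=2, Z[1]=1)=1; Z[4]=1
i=5: min(r-i=1, Z[2]=0)=0; Z[5]=0
i=6: i≥r, start 0; Z[6]=0
i=7: i≥r, start 0; Z[7]=3 scan→box=[7,10)
i=8: min(r-i=2, Z[1]=1)=1; Z[8]=1
i=9: min(r-i=1, Z[2]=0)=0; Z[9]=0
i=10: i≥r, start 0; Z[10]=0
i=11: i≥r, start 0; Z[11]=0
i=12: i≥r, start 0; Z[12]=0
i=13: i≥r, start 0; Z[13]=0
i=14: i≥r, start 0; Z[14]=0
i=15: i≥r, start 0; Z[15]=0
i=16: i≥r, start 0; Z[16]=1 scan→box=[16,17)
i=17: i≥r, start 0; Z[17]=0
i=18: i≥r, start 0; Z[18]=0

[19, 1, 0, 3, 1, 0, 0, 3, 1, 0, 0, 0, 0, 0, 0, 0, 1, 0, 0]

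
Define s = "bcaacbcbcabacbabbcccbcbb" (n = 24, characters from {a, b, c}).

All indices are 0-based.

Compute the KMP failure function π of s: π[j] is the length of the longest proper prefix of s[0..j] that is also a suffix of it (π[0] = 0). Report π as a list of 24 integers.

π[0] = 0
j=1 s[j]='c': π[1]=0 (border '')
j=2 s[j]='a': π[2]=0 (border '')
j=3 s[j]='a': π[3]=0 (border '')
j=4 s[j]='c': π[4]=0 (border '')
j=5 s[j]='b': π[5]=1 (border 'b')
j=6 s[j]='c': π[6]=2 (border 'bc')
j=7 s[j]='b': k: 2→0; π[7]=1 (border 'b')
j=8 s[j]='c': π[8]=2 (border 'bc')
j=9 s[j]='a': π[9]=3 (border 'bca')
j=10 s[j]='b': k: 3→0; π[10]=1 (border 'b')
j=11 s[j]='a': k: 1→0; π[11]=0 (border '')
j=12 s[j]='c': π[12]=0 (border '')
j=13 s[j]='b': π[13]=1 (border 'b')
j=14 s[j]='a': k: 1→0; π[14]=0 (border '')
j=15 s[j]='b': π[15]=1 (border 'b')
j=16 s[j]='b': k: 1→0; π[16]=1 (border 'b')
j=17 s[j]='c': π[17]=2 (border 'bc')
j=18 s[j]='c': k: 2→0; π[18]=0 (border '')
j=19 s[j]='c': π[19]=0 (border '')
j=20 s[j]='b': π[20]=1 (border 'b')
j=21 s[j]='c': π[21]=2 (border 'bc')
j=22 s[j]='b': k: 2→0; π[22]=1 (border 'b')
j=23 s[j]='b': k: 1→0; π[23]=1 (border 'b')

[0, 0, 0, 0, 0, 1, 2, 1, 2, 3, 1, 0, 0, 1, 0, 1, 1, 2, 0, 0, 1, 2, 1, 1]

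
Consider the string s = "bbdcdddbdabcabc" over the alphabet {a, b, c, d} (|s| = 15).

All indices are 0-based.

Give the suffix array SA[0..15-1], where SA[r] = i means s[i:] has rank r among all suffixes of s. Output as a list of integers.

[12, 9, 0, 13, 10, 7, 1, 14, 11, 3, 8, 6, 2, 5, 4]

rank→(start, suffix):
  0 → (12, 'abc')
  1 → (9, 'abcabc')
  2 → (0, 'bbdcdddbdabcabc')
  3 → (13, 'bc')
  4 → (10, 'bcabc')
  5 → (7, 'bdabcabc')
  6 → (1, 'bdcdddbdabcabc')
  7 → (14, 'c')
  8 → (11, 'cabc')
  9 → (3, 'cdddbdabcabc')
  10 → (8, 'dabcabc')
  11 → (6, 'dbdabcabc')
  12 → (2, 'dcdddbdabcabc')
  13 → (5, 'ddbdabcabc')
  14 → (4, 'dddbdabcabc')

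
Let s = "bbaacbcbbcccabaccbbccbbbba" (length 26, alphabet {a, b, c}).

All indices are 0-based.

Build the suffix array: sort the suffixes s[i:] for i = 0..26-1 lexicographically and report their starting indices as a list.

[25, 2, 12, 3, 14, 24, 1, 13, 23, 0, 22, 21, 17, 7, 5, 18, 8, 11, 20, 16, 6, 4, 10, 19, 15, 9]

sorted suffixes:
  #0 SA[0]=25  'a'
  #1 SA[1]=2  'aacbcbbcccabaccbbccbbbba'
  #2 SA[2]=12  'abaccbbccbbbba'
  #3 SA[3]=3  'acbcbbcccabaccbbccbbbba'
  #4 SA[4]=14  'accbbccbbbba'
  #5 SA[5]=24  'ba'
  #6 SA[6]=1  'baacbcbbcccabaccbbccbbbba'
  #7 SA[7]=13  'baccbbccbbbba'
  #8 SA[8]=23  'bba'
  #9 SA[9]=0  'bbaacbcbbcccabaccbbccbbbba'
  #10 SA[10]=22  'bbba'
  #11 SA[11]=21  'bbbba'
  #12 SA[12]=17  'bbccbbbba'
  #13 SA[13]=7  'bbcccabaccbbccbbbba'
  #14 SA[14]=5  'bcbbcccabaccbbccbbbba'
  #15 SA[15]=18  'bccbbbba'
  #16 SA[16]=8  'bcccabaccbbccbbbba'
  #17 SA[17]=11  'cabaccbbccbbbba'
  #18 SA[18]=20  'cbbbba'
  #19 SA[19]=16  'cbbccbbbba'
  #20 SA[20]=6  'cbbcccabaccbbccbbbba'
  #21 SA[21]=4  'cbcbbcccabaccbbccbbbba'
  #22 SA[22]=10  'ccabaccbbccbbbba'
  #23 SA[23]=19  'ccbbbba'
  #24 SA[24]=15  'ccbbccbbbba'
  #25 SA[25]=9  'cccabaccbbccbbbba'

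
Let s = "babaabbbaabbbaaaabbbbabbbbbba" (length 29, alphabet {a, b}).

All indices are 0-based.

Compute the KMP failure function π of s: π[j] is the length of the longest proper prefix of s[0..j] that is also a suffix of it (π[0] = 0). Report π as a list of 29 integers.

[0, 0, 1, 2, 0, 1, 1, 1, 2, 0, 1, 1, 1, 2, 0, 0, 0, 1, 1, 1, 1, 2, 3, 1, 1, 1, 1, 1, 2]

π[0] = 0
j=1 s[j]='a': π[1]=0 (border '')
j=2 s[j]='b': π[2]=1 (border 'b')
j=3 s[j]='a': π[3]=2 (border 'ba')
j=4 s[j]='a': k: 2→0; π[4]=0 (border '')
j=5 s[j]='b': π[5]=1 (border 'b')
j=6 s[j]='b': k: 1→0; π[6]=1 (border 'b')
j=7 s[j]='b': k: 1→0; π[7]=1 (border 'b')
j=8 s[j]='a': π[8]=2 (border 'ba')
j=9 s[j]='a': k: 2→0; π[9]=0 (border '')
j=10 s[j]='b': π[10]=1 (border 'b')
j=11 s[j]='b': k: 1→0; π[11]=1 (border 'b')
j=12 s[j]='b': k: 1→0; π[12]=1 (border 'b')
j=13 s[j]='a': π[13]=2 (border 'ba')
j=14 s[j]='a': k: 2→0; π[14]=0 (border '')
j=15 s[j]='a': π[15]=0 (border '')
j=16 s[j]='a': π[16]=0 (border '')
j=17 s[j]='b': π[17]=1 (border 'b')
j=18 s[j]='b': k: 1→0; π[18]=1 (border 'b')
j=19 s[j]='b': k: 1→0; π[19]=1 (border 'b')
j=20 s[j]='b': k: 1→0; π[20]=1 (border 'b')
j=21 s[j]='a': π[21]=2 (border 'ba')
j=22 s[j]='b': π[22]=3 (border 'bab')
j=23 s[j]='b': k: 3→1→0; π[23]=1 (border 'b')
j=24 s[j]='b': k: 1→0; π[24]=1 (border 'b')
j=25 s[j]='b': k: 1→0; π[25]=1 (border 'b')
j=26 s[j]='b': k: 1→0; π[26]=1 (border 'b')
j=27 s[j]='b': k: 1→0; π[27]=1 (border 'b')
j=28 s[j]='a': π[28]=2 (border 'ba')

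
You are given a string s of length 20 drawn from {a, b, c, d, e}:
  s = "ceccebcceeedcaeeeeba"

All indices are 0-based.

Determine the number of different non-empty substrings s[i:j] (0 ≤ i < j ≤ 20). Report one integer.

184

rank | idx | suffix
   0 |  19 | a
   1 |  13 | aeeeeba
   2 |  18 | ba
   3 |   5 | bcceeedcaeeeeba
   4 |  12 | caeeeeba
   5 |   2 | ccebcceeedcaeeeeba
   6 |   6 | cceeedcaeeeeba
   7 |   3 | cebcceeedcaeeeeba
   8 |   0 | ceccebcceeedcaeeeeba
   9 |   7 | ceeedcaeeeeba
  10 |  11 | dcaeeeeba
  11 |  17 | eba
  12 |   4 | ebcceeedcaeeeeba
  13 |   1 | eccebcceeedcaeeeeba
  14 |  10 | edcaeeeeba
  15 |  16 | eeba
  16 |   9 | eedcaeeeeba
  17 |  15 | eeeba
  18 |   8 | eeedcaeeeeba
  19 |  14 | eeeeba

SA = [19, 13, 18, 5, 12, 2, 6, 3, 0, 7, 11, 17, 4, 1, 10, 16, 9, 15, 8, 14]
rank  pair      lcp
   1  s[19:],s[13:]  1  'a'
   2  s[13:],s[18:]  0  ''
   3  s[18:],s[5:]  1  'b'
   4  s[5:],s[12:]  0  ''
   5  s[12:],s[2:]  1  'c'
   6  s[2:],s[6:]  3  'cce'
   7  s[6:],s[3:]  1  'c'
   8  s[3:],s[0:]  2  'ce'
   9  s[0:],s[7:]  2  'ce'
  10  s[7:],s[11:]  0  ''
  11  s[11:],s[17:]  0  ''
  12  s[17:],s[4:]  2  'eb'
  13  s[4:],s[1:]  1  'e'
  14  s[1:],s[10:]  1  'e'
  15  s[10:],s[16:]  1  'e'
  16  s[16:],s[9:]  2  'ee'
  17  s[9:],s[15:]  2  'ee'
  18  s[15:],s[8:]  3  'eee'
  19  s[8:],s[14:]  3  'eee'

n(n+1)/2 = 20·21/2 = 210
Σ LCP = 0 + 1 + 0 + 1 + 0 + 1 + 3 + 1 + 2 + 2 + 0 + 0 + 2 + 1 + 1 + 1 + 2 + 2 + 3 + 3 = 26
distinct = 210 − 26 = 184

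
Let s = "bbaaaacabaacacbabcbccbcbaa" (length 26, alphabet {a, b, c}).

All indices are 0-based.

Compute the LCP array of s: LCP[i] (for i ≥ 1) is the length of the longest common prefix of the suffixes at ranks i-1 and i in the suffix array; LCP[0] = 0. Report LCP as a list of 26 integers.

[0, 1, 2, 3, 2, 4, 1, 2, 1, 3, 2, 0, 3, 3, 2, 1, 1, 3, 2, 0, 2, 1, 3, 2, 3, 1]

rank→(start, suffix):
  0 → (25, 'a')
  1 → (24, 'aa')
  2 → (2, 'aaaacabaacacbabcbccbcbaa')
  3 → (3, 'aaacabaacacbabcbccbcbaa')
  4 → (4, 'aacabaacacbabcbccbcbaa')
  5 → (9, 'aacacbabcbccbcbaa')
  6 → (7, 'abaacacbabcbccbcbaa')
  7 → (15, 'abcbccbcbaa')
  8 → (5, 'acabaacacbabcbccbcbaa')
  9 → (10, 'acacbabcbccbcbaa')
  10 → (12, 'acbabcbccbcbaa')
  11 → (23, 'baa')
  12 → (1, 'baaaacabaacacbabcbccbcbaa')
  13 → (8, 'baacacbabcbccbcbaa')
  14 → (14, 'babcbccbcbaa')
  15 → (0, 'bbaaaacabaacacbabcbccbcbaa')
  16 → (21, 'bcbaa')
  17 → (16, 'bcbccbcbaa')
  18 → (18, 'bccbcbaa')
  19 → (6, 'cabaacacbabcbccbcbaa')
  20 → (11, 'cacbabcbccbcbaa')
  21 → (22, 'cbaa')
  22 → (13, 'cbabcbccbcbaa')
  23 → (20, 'cbcbaa')
  24 → (17, 'cbccbcbaa')
  25 → (19, 'ccbcbaa')

SA = [25, 24, 2, 3, 4, 9, 7, 15, 5, 10, 12, 23, 1, 8, 14, 0, 21, 16, 18, 6, 11, 22, 13, 20, 17, 19]
rank  pair      lcp
   1  s[25:],s[24:]  1  'a'
   2  s[24:],s[2:]  2  'aa'
   3  s[2:],s[3:]  3  'aaa'
   4  s[3:],s[4:]  2  'aa'
   5  s[4:],s[9:]  4  'aaca'
   6  s[9:],s[7:]  1  'a'
   7  s[7:],s[15:]  2  'ab'
   8  s[15:],s[5:]  1  'a'
   9  s[5:],s[10:]  3  'aca'
  10  s[10:],s[12:]  2  'ac'
  11  s[12:],s[23:]  0  ''
  12  s[23:],s[1:]  3  'baa'
  13  s[1:],s[8:]  3  'baa'
  14  s[8:],s[14:]  2  'ba'
  15  s[14:],s[0:]  1  'b'
  16  s[0:],s[21:]  1  'b'
  17  s[21:],s[16:]  3  'bcb'
  18  s[16:],s[18:]  2  'bc'
  19  s[18:],s[6:]  0  ''
  20  s[6:],s[11:]  2  'ca'
  21  s[11:],s[22:]  1  'c'
  22  s[22:],s[13:]  3  'cba'
  23  s[13:],s[20:]  2  'cb'
  24  s[20:],s[17:]  3  'cbc'
  25  s[17:],s[19:]  1  'c'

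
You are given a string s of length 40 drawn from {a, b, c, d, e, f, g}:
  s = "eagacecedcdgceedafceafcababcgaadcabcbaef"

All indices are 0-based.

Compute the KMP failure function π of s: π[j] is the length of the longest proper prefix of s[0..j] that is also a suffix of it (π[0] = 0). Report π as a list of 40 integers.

π[0] = 0
j=1 s[j]='a': π[1]=0 (border '')
j=2 s[j]='g': π[2]=0 (border '')
j=3 s[j]='a': π[3]=0 (border '')
j=4 s[j]='c': π[4]=0 (border '')
j=5 s[j]='e': π[5]=1 (border 'e')
j=6 s[j]='c': k: 1→0; π[6]=0 (border '')
j=7 s[j]='e': π[7]=1 (border 'e')
j=8 s[j]='d': k: 1→0; π[8]=0 (border '')
j=9 s[j]='c': π[9]=0 (border '')
j=10 s[j]='d': π[10]=0 (border '')
j=11 s[j]='g': π[11]=0 (border '')
j=12 s[j]='c': π[12]=0 (border '')
j=13 s[j]='e': π[13]=1 (border 'e')
j=14 s[j]='e': k: 1→0; π[14]=1 (border 'e')
j=15 s[j]='d': k: 1→0; π[15]=0 (border '')
j=16 s[j]='a': π[16]=0 (border '')
j=17 s[j]='f': π[17]=0 (border '')
j=18 s[j]='c': π[18]=0 (border '')
j=19 s[j]='e': π[19]=1 (border 'e')
j=20 s[j]='a': π[20]=2 (border 'ea')
j=21 s[j]='f': k: 2→0; π[21]=0 (border '')
j=22 s[j]='c': π[22]=0 (border '')
j=23 s[j]='a': π[23]=0 (border '')
j=24 s[j]='b': π[24]=0 (border '')
j=25 s[j]='a': π[25]=0 (border '')
j=26 s[j]='b': π[26]=0 (border '')
j=27 s[j]='c': π[27]=0 (border '')
j=28 s[j]='g': π[28]=0 (border '')
j=29 s[j]='a': π[29]=0 (border '')
j=30 s[j]='a': π[30]=0 (border '')
j=31 s[j]='d': π[31]=0 (border '')
j=32 s[j]='c': π[32]=0 (border '')
j=33 s[j]='a': π[33]=0 (border '')
j=34 s[j]='b': π[34]=0 (border '')
j=35 s[j]='c': π[35]=0 (border '')
j=36 s[j]='b': π[36]=0 (border '')
j=37 s[j]='a': π[37]=0 (border '')
j=38 s[j]='e': π[38]=1 (border 'e')
j=39 s[j]='f': k: 1→0; π[39]=0 (border '')

[0, 0, 0, 0, 0, 1, 0, 1, 0, 0, 0, 0, 0, 1, 1, 0, 0, 0, 0, 1, 2, 0, 0, 0, 0, 0, 0, 0, 0, 0, 0, 0, 0, 0, 0, 0, 0, 0, 1, 0]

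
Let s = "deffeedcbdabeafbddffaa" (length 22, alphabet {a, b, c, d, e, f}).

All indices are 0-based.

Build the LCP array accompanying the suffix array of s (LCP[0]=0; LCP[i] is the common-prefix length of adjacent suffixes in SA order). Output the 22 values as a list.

[0, 1, 1, 1, 0, 2, 1, 0, 0, 1, 1, 1, 1, 0, 1, 1, 1, 0, 1, 1, 1, 2]

sorted suffixes:
  #0 SA[0]=21  'a'
  #1 SA[1]=20  'aa'
  #2 SA[2]=10  'abeafbddffaa'
  #3 SA[3]=13  'afbddffaa'
  #4 SA[4]=8  'bdabeafbddffaa'
  #5 SA[5]=15  'bddffaa'
  #6 SA[6]=11  'beafbddffaa'
  #7 SA[7]=7  'cbdabeafbddffaa'
  #8 SA[8]=9  'dabeafbddffaa'
  #9 SA[9]=6  'dcbdabeafbddffaa'
  #10 SA[10]=16  'ddffaa'
  #11 SA[11]=0  'deffeedcbdabeafbddffaa'
  #12 SA[12]=17  'dffaa'
  #13 SA[13]=12  'eafbddffaa'
  #14 SA[14]=5  'edcbdabeafbddffaa'
  #15 SA[15]=4  'eedcbdabeafbddffaa'
  #16 SA[16]=1  'effeedcbdabeafbddffaa'
  #17 SA[17]=19  'faa'
  #18 SA[18]=14  'fbddffaa'
  #19 SA[19]=3  'feedcbdabeafbddffaa'
  #20 SA[20]=18  'ffaa'
  #21 SA[21]=2  'ffeedcbdabeafbddffaa'

SA = [21, 20, 10, 13, 8, 15, 11, 7, 9, 6, 16, 0, 17, 12, 5, 4, 1, 19, 14, 3, 18, 2]
i: (SA[i-1],SA[i]) lcp shared
  1: (21,20) 1 'a'
  2: (20,10) 1 'a'
  3: (10,13) 1 'a'
  4: (13,8) 0 ''
  5: (8,15) 2 'bd'
  6: (15,11) 1 'b'
  7: (11,7) 0 ''
  8: (7,9) 0 ''
  9: (9,6) 1 'd'
  10: (6,16) 1 'd'
  11: (16,0) 1 'd'
  12: (0,17) 1 'd'
  13: (17,12) 0 ''
  14: (12,5) 1 'e'
  15: (5,4) 1 'e'
  16: (4,1) 1 'e'
  17: (1,19) 0 ''
  18: (19,14) 1 'f'
  19: (14,3) 1 'f'
  20: (3,18) 1 'f'
  21: (18,2) 2 'ff'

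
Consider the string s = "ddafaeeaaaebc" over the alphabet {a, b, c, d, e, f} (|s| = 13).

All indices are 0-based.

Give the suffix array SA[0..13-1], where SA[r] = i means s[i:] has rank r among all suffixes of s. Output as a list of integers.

[7, 8, 9, 4, 2, 11, 12, 1, 0, 6, 10, 5, 3]

sorted suffixes:
  #0 SA[0]=7  'aaaebc'
  #1 SA[1]=8  'aaebc'
  #2 SA[2]=9  'aebc'
  #3 SA[3]=4  'aeeaaaebc'
  #4 SA[4]=2  'afaeeaaaebc'
  #5 SA[5]=11  'bc'
  #6 SA[6]=12  'c'
  #7 SA[7]=1  'dafaeeaaaebc'
  #8 SA[8]=0  'ddafaeeaaaebc'
  #9 SA[9]=6  'eaaaebc'
  #10 SA[10]=10  'ebc'
  #11 SA[11]=5  'eeaaaebc'
  #12 SA[12]=3  'faeeaaaebc'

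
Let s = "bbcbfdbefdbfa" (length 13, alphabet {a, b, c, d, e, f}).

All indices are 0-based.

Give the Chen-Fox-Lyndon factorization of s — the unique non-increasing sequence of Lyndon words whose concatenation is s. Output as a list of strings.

emit factor 1: 'bbcbfdbefdbf' (i=0, period=12)
emit factor 2: 'a' (i=12, period=1)

["bbcbfdbefdbf", "a"]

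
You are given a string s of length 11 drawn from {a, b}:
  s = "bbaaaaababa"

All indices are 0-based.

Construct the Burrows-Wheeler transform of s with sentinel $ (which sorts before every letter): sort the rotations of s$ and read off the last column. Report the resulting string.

abbaaabaaba$

rank  rotation      last
    0  $bbaaaaababa  a
    1  a$bbaaaaabab  b
    2  aaaaababa$bb  b
    3  aaaababa$bba  a
    4  aaababa$bbaa  a
    5  aababa$bbaaa  a
    6  aba$bbaaaaab  b
    7  ababa$bbaaaa  a
    8  ba$bbaaaaaba  a
    9  baaaaababa$b  b
   10  baba$bbaaaaa  a
   11  bbaaaaababa$  $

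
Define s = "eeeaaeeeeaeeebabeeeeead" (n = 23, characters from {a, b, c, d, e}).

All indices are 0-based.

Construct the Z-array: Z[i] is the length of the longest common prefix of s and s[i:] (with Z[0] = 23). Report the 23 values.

[23, 2, 1, 0, 0, 3, 4, 2, 1, 0, 3, 2, 1, 0, 0, 0, 3, 3, 4, 2, 1, 0, 0]

Z[0]=23
i=1: fresh scan; Z[1]=2 scan→box=[1,3)
i=2: min(r-i=1, Z[1]=2)=1; Z[2]=1
i=3: fresh scan; Z[3]=0
i=4: fresh scan; Z[4]=0
i=5: fresh scan; Z[5]=3 scan→box=[5,8)
i=6: min(r-i=2, Z[1]=2)=2; Z[6]=4 scan→box=[6,10)
i=7: min(r-i=3, Z[1]=2)=2; Z[7]=2
i=8: min(r-i=2, Z[2]=1)=1; Z[8]=1
i=9: min(r-i=1, Z[3]=0)=0; Z[9]=0
i=10: fresh scan; Z[10]=3 scan→box=[10,13)
i=11: min(r-i=2, Z[1]=2)=2; Z[11]=2
i=12: min(r-i=1, Z[2]=1)=1; Z[12]=1
i=13: fresh scan; Z[13]=0
i=14: fresh scan; Z[14]=0
i=15: fresh scan; Z[15]=0
i=16: fresh scan; Z[16]=3 scan→box=[16,19)
i=17: min(r-i=2, Z[1]=2)=2; Z[17]=3 scan→box=[17,20)
i=18: min(r-i=2, Z[1]=2)=2; Z[18]=4 scan→box=[18,22)
i=19: min(r-i=3, Z[1]=2)=2; Z[19]=2
i=20: min(r-i=2, Z[2]=1)=1; Z[20]=1
i=21: min(r-i=1, Z[3]=0)=0; Z[21]=0
i=22: fresh scan; Z[22]=0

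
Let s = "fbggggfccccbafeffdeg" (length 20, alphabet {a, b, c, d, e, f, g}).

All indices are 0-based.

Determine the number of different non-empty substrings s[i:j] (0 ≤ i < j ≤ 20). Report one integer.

191

rank | idx | suffix
   0 |  12 | afeffdeg
   1 |  11 | bafeffdeg
   2 |   1 | bggggfccccbafeffdeg
   3 |  10 | cbafeffdeg
   4 |   9 | ccbafeffdeg
   5 |   8 | cccbafeffdeg
   6 |   7 | ccccbafeffdeg
   7 |  17 | deg
   8 |  14 | effdeg
   9 |  18 | eg
  10 |   0 | fbggggfccccbafeffdeg
  11 |   6 | fccccbafeffdeg
  12 |  16 | fdeg
  13 |  13 | feffdeg
  14 |  15 | ffdeg
  15 |  19 | g
  16 |   5 | gfccccbafeffdeg
  17 |   4 | ggfccccbafeffdeg
  18 |   3 | gggfccccbafeffdeg
  19 |   2 | ggggfccccbafeffdeg

SA = [12, 11, 1, 10, 9, 8, 7, 17, 14, 18, 0, 6, 16, 13, 15, 19, 5, 4, 3, 2]
i: (SA[i-1],SA[i]) lcp shared
  1: (12,11) 0 ''
  2: (11,1) 1 'b'
  3: (1,10) 0 ''
  4: (10,9) 1 'c'
  5: (9,8) 2 'cc'
  6: (8,7) 3 'ccc'
  7: (7,17) 0 ''
  8: (17,14) 0 ''
  9: (14,18) 1 'e'
  10: (18,0) 0 ''
  11: (0,6) 1 'f'
  12: (6,16) 1 'f'
  13: (16,13) 1 'f'
  14: (13,15) 1 'f'
  15: (15,19) 0 ''
  16: (19,5) 1 'g'
  17: (5,4) 1 'g'
  18: (4,3) 2 'gg'
  19: (3,2) 3 'ggg'

n(n+1)/2 = 20·21/2 = 210
Σ LCP = 0 + 0 + 1 + 0 + 1 + 2 + 3 + 0 + 0 + 1 + 0 + 1 + 1 + 1 + 1 + 0 + 1 + 1 + 2 + 3 = 19
distinct = 210 − 19 = 191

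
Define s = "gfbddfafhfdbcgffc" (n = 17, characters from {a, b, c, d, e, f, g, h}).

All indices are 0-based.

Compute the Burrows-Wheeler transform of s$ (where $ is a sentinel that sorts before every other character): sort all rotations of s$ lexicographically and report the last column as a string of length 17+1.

rank  rotation            last
    0  $gfbddfafhfdbcgffc  c
    1  afhfdbcgffc$gfbddf  f
    2  bcgffc$gfbddfafhfd  d
    3  bddfafhfdbcgffc$gf  f
    4  c$gfbddfafhfdbcgff  f
    5  cgffc$gfbddfafhfdb  b
    6  dbcgffc$gfbddfafhf  f
    7  ddfafhfdbcgffc$gfb  b
    8  dfafhfdbcgffc$gfbd  d
    9  fafhfdbcgffc$gfbdd  d
   10  fbddfafhfdbcgffc$g  g
   11  fc$gfbddfafhfdbcgf  f
   12  fdbcgffc$gfbddfafh  h
   13  ffc$gfbddfafhfdbcg  g
   14  fhfdbcgffc$gfbddfa  a
   15  gfbddfafhfdbcgffc$  $
   16  gffc$gfbddfafhfdbc  c
   17  hfdbcgffc$gfbddfaf  f

cfdffbfbddgfhga$cf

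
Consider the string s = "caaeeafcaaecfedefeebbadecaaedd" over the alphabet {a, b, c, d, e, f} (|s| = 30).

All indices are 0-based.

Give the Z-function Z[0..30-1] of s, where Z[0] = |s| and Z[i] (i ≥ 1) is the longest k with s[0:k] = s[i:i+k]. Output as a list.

[30, 0, 0, 0, 0, 0, 0, 4, 0, 0, 0, 1, 0, 0, 0, 0, 0, 0, 0, 0, 0, 0, 0, 0, 4, 0, 0, 0, 0, 0]

Z[0]=30
i=1: fresh scan; Z[1]=0
i=2: fresh scan; Z[2]=0
i=3: fresh scan; Z[3]=0
i=4: fresh scan; Z[4]=0
i=5: fresh scan; Z[5]=0
i=6: fresh scan; Z[6]=0
i=7: fresh scan; Z[7]=4 scan→box=[7,11)
i=8: min(r-i=3, Z[1]=0)=0; Z[8]=0
i=9: min(r-i=2, Z[2]=0)=0; Z[9]=0
i=10: min(r-i=1, Z[3]=0)=0; Z[10]=0
i=11: fresh scan; Z[11]=1 scan→box=[11,12)
i=12: fresh scan; Z[12]=0
i=13: fresh scan; Z[13]=0
i=14: fresh scan; Z[14]=0
i=15: fresh scan; Z[15]=0
i=16: fresh scan; Z[16]=0
i=17: fresh scan; Z[17]=0
i=18: fresh scan; Z[18]=0
i=19: fresh scan; Z[19]=0
i=20: fresh scan; Z[20]=0
i=21: fresh scan; Z[21]=0
i=22: fresh scan; Z[22]=0
i=23: fresh scan; Z[23]=0
i=24: fresh scan; Z[24]=4 scan→box=[24,28)
i=25: min(r-i=3, Z[1]=0)=0; Z[25]=0
i=26: min(r-i=2, Z[2]=0)=0; Z[26]=0
i=27: min(r-i=1, Z[3]=0)=0; Z[27]=0
i=28: fresh scan; Z[28]=0
i=29: fresh scan; Z[29]=0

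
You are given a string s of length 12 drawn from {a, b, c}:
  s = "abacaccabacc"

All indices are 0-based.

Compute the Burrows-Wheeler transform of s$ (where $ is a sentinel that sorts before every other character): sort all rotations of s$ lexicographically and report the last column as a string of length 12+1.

rank  rotation       last
    0  $abacaccabacc  c
    1  abacaccabacc$  $
    2  abacc$abacacc  c
    3  acaccabacc$ab  b
    4  acc$abacaccab  b
    5  accabacc$abac  c
    6  bacaccabacc$a  a
    7  bacc$abacacca  a
    8  c$abacaccabac  c
    9  cabacc$abacac  c
   10  caccabacc$aba  a
   11  cc$abacaccaba  a
   12  ccabacc$abaca  a

c$cbbcaaccaaa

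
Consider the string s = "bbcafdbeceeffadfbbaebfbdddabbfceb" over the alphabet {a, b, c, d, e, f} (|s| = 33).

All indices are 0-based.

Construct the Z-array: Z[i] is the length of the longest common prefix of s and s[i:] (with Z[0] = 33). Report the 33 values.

[33, 1, 0, 0, 0, 0, 1, 0, 0, 0, 0, 0, 0, 0, 0, 0, 2, 1, 0, 0, 1, 0, 1, 0, 0, 0, 0, 2, 1, 0, 0, 0, 1]

Z[0]=33
i=1: fresh scan; Z[1]=1 extend→box=[1,2)
i=2: fresh scan; Z[2]=0
i=3: fresh scan; Z[3]=0
i=4: fresh scan; Z[4]=0
i=5: fresh scan; Z[5]=0
i=6: fresh scan; Z[6]=1 extend→box=[6,7)
i=7: fresh scan; Z[7]=0
i=8: fresh scan; Z[8]=0
i=9: fresh scan; Z[9]=0
i=10: fresh scan; Z[10]=0
i=11: fresh scan; Z[11]=0
i=12: fresh scan; Z[12]=0
i=13: fresh scan; Z[13]=0
i=14: fresh scan; Z[14]=0
i=15: fresh scan; Z[15]=0
i=16: fresh scan; Z[16]=2 extend→box=[16,18)
i=17: min(r-i=1, Z[1]=1)=1; Z[17]=1
i=18: fresh scan; Z[18]=0
i=19: fresh scan; Z[19]=0
i=20: fresh scan; Z[20]=1 extend→box=[20,21)
i=21: fresh scan; Z[21]=0
i=22: fresh scan; Z[22]=1 extend→box=[22,23)
i=23: fresh scan; Z[23]=0
i=24: fresh scan; Z[24]=0
i=25: fresh scan; Z[25]=0
i=26: fresh scan; Z[26]=0
i=27: fresh scan; Z[27]=2 extend→box=[27,29)
i=28: min(r-i=1, Z[1]=1)=1; Z[28]=1
i=29: fresh scan; Z[29]=0
i=30: fresh scan; Z[30]=0
i=31: fresh scan; Z[31]=0
i=32: fresh scan; Z[32]=1 extend→box=[32,33)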